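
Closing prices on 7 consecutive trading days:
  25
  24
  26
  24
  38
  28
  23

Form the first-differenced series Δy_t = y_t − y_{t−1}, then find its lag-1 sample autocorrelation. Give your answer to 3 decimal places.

First differences Δy: -1, 2, -2, 14, -10, -5
Mean of differences = -0.3333
Numerator Σ(Δy_t−Δȳ)(Δy_{t+1}−Δȳ) = -122.7778
Denominator Σ(Δy_t−Δȳ)² = 329.3333
r_1(Δy) = -122.7778 / 329.3333 = -0.373

-0.373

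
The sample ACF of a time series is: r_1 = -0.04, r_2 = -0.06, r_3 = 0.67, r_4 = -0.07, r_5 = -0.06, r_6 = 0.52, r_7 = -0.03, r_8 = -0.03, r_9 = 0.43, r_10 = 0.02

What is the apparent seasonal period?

3

The largest autocorrelation is r_3 = 0.67, with weaker echoes at lags 6 (0.52) and 9 (0.43); the remaining lags stay at or below 0.02.
The dominant spike at lag 3 indicates a seasonal period of 3.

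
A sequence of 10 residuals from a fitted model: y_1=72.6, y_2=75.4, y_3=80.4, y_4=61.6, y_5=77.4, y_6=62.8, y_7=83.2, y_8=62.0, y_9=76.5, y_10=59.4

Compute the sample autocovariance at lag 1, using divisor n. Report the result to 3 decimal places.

Mean ȳ = (72.6 + 75.4 + 80.4 + 61.6 + 77.4 + 62.8 + 83.2 + 62.0 + 76.5 + 59.4)/10 = 71.1300
Σ_{t=1}^{9}(y_t−ȳ)(y_{t+1}−ȳ) = -477.2259
γ_1 = -477.2259 / 10 = -47.723

-47.723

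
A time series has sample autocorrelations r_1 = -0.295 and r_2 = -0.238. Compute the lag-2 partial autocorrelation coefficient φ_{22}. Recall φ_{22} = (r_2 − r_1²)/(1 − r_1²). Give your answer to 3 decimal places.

φ_{22} = (r_2 − r_1²) / (1 − r_1²)
r_1² = (-0.295)² = 0.087025
Numerator = -0.238 − 0.0870 = -0.3250; denominator = 1 − 0.0870 = 0.9130
φ_{22} = -0.3250 / 0.9130 = -0.356

-0.356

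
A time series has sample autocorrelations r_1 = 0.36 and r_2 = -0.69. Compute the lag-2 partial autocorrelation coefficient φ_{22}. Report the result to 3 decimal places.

φ_{22} = (r_2 − r_1²) / (1 − r_1²)
r_1² = (0.36)² = 0.1296
Numerator = -0.69 − 0.1296 = -0.8196; denominator = 1 − 0.1296 = 0.8704
φ_{22} = -0.8196 / 0.8704 = -0.942

-0.942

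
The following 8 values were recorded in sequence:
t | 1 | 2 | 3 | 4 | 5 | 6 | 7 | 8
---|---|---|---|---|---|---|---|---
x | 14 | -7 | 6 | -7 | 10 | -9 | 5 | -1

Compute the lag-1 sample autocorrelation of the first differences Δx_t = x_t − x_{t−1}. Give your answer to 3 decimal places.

-0.807

First differences Δx: -21, 13, -13, 17, -19, 14, -6
Mean of differences = -2.1429
Numerator Σ(Δx_t−Δx̄)(Δx_{t+1}−Δx̄) = -1314.8776
Denominator Σ(Δx_t−Δx̄)² = 1628.8571
r_1(Δx) = -1314.8776 / 1628.8571 = -0.807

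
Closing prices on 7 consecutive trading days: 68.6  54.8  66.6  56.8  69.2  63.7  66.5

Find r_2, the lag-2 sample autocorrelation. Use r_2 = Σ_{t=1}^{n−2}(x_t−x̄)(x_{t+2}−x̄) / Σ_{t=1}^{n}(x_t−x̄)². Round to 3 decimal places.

Mean x̄ = (68.6 + 54.8 + 66.6 + 56.8 + 69.2 + 63.7 + 66.5)/7 = 63.7429
Deviations from mean: 4.8571, -8.9429, 2.8571, -6.9429, 5.4571, -0.0429, 2.7571
Numerator Σ_{t=1}^{5}(x_t−x̄)(x_{t+2}−x̄) = 106.9020
Denominator Σ(x_t−x̄)² = 197.3171
r_2 = 106.9020 / 197.3171 = 0.542

0.542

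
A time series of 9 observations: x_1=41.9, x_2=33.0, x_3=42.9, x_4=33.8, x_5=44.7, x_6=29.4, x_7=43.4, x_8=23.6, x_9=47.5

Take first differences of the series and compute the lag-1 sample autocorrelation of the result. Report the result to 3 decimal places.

First differences Δx: -8.9, 9.9, -9.1, 10.9, -15.3, 14.0, -19.8, 23.9
Mean of differences = 0.7000
Numerator Σ(Δx_t−Δx̄)(Δx_{t+1}−Δx̄) = -1402.6900
Denominator Σ(Δx_t−Δx̄)² = 1768.2600
r_1(Δx) = -1402.6900 / 1768.2600 = -0.793

-0.793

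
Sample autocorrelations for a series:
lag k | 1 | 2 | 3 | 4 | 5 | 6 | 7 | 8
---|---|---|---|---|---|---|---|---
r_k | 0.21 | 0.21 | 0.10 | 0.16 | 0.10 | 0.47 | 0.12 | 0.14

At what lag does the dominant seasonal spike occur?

The largest autocorrelation is r_6 = 0.47; the remaining lags stay at or below 0.21.
The dominant spike at lag 6 indicates a seasonal period of 6.

6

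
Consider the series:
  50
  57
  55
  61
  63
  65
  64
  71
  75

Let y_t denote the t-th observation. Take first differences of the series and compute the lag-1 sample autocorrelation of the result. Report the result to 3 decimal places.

-0.524

First differences Δy: 7, -2, 6, 2, 2, -1, 7, 4
Mean of differences = 3.1250
Numerator Σ(Δy_t−Δȳ)(Δy_{t+1}−Δȳ) = -44.5156
Denominator Σ(Δy_t−Δȳ)² = 84.8750
r_1(Δy) = -44.5156 / 84.8750 = -0.524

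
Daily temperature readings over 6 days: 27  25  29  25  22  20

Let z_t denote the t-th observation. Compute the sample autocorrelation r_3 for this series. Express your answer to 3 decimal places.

Mean z̄ = (27 + 25 + 29 + 25 + 22 + 20)/6 = 24.6667
Numerator Σ_{t=1}^{3}(z_t−z̄)(z_{t+3}−z̄) = -20.3333
Denominator Σ(z_t−z̄)² = 53.3333
r_3 = -20.3333 / 53.3333 = -0.381

-0.381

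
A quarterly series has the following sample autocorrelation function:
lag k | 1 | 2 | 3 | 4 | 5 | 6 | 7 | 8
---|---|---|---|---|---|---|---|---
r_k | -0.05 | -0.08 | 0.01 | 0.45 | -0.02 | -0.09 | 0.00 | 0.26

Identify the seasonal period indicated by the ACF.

4

The largest autocorrelation is r_4 = 0.45, with a weaker echo at lag 8 (0.26); the remaining lags stay at or below 0.01.
The dominant spike at lag 4 indicates a seasonal period of 4.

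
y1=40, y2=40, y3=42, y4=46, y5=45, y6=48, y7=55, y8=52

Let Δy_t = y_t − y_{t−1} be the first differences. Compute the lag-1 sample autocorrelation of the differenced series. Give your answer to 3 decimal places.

-0.410

First differences Δy: 0, 2, 4, -1, 3, 7, -3
Mean of differences = 1.7143
Numerator Σ(Δy_t−Δȳ)(Δy_{t+1}−Δȳ) = -27.6531
Denominator Σ(Δy_t−Δȳ)² = 67.4286
r_1(Δy) = -27.6531 / 67.4286 = -0.410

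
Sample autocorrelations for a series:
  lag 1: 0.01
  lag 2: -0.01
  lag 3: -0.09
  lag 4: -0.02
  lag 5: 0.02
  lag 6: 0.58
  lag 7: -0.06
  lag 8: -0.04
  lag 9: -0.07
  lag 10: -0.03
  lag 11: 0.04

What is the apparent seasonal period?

The largest autocorrelation is r_6 = 0.58; the remaining lags stay at or below 0.04.
The dominant spike at lag 6 indicates a seasonal period of 6.

6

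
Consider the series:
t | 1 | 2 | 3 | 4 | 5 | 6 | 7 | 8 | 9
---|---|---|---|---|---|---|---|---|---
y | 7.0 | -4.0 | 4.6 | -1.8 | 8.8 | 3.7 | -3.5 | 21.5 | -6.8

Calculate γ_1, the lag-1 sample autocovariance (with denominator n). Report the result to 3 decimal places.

Mean ȳ = (7.0 − 4.0 + 4.6 − 1.8 + 8.8 + 3.7 − 3.5 + 21.5 − 6.8)/9 = 3.2778
Σ_{t=1}^{8}(y_t−ȳ)(y_{t+1}−ȳ) = -379.1427
γ_1 = -379.1427 / 9 = -42.127

-42.127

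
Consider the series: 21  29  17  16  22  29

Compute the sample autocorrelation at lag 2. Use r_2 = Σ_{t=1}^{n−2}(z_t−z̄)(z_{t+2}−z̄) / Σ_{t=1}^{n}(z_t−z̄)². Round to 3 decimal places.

Mean z̄ = (21 + 29 + 17 + 16 + 22 + 29)/6 = 22.3333
Deviations from mean: -1.3333, 6.6667, -5.3333, -6.3333, -0.3333, 6.6667
Σ(z_t−z̄)(z_{t+2}−z̄) = (7.1111) + (-42.2222) + (1.7778) + (-42.2222) = -75.5556
Denominator Σ(z_t−z̄)² = 159.3333
r_2 = -75.5556 / 159.3333 = -0.474

-0.474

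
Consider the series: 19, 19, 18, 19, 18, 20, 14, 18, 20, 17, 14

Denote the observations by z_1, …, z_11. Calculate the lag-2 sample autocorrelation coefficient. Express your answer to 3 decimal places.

-0.295

Mean z̄ = (19 + 19 + 18 + 19 + 18 + 20 + 14 + 18 + 20 + 17 + 14)/11 = 17.8182
Numerator Σ_{t=1}^{9}(z_t−z̄)(z_{t+2}−z̄) = -12.8843
Denominator Σ(z_t−z̄)² = 43.6364
r_2 = -12.8843 / 43.6364 = -0.295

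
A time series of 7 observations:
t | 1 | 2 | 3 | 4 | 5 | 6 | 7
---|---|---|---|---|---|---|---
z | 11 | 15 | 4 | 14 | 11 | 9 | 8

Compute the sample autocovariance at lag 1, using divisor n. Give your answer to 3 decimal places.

Mean z̄ = (11 + 15 + 4 + 14 + 11 + 9 + 8)/7 = 10.2857
Deviations: 0.7143, 4.7143, -6.2857, 3.7143, 0.7143, -1.2857, -2.2857
Σ_{t=1}^{6}(z_t−z̄)(z_{t+1}−z̄) = -44.9388
γ_1 = -44.9388 / 7 = -6.420

-6.420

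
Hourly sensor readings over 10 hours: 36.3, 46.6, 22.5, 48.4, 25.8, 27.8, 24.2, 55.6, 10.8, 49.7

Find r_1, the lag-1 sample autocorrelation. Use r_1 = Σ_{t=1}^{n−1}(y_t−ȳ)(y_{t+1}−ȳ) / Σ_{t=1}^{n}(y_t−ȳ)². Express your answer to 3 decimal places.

Mean ȳ = (36.3 + 46.6 + 22.5 + 48.4 + 25.8 + 27.8 + 24.2 + 55.6 + 10.8 + 49.7)/10 = 34.7700
Numerator Σ_{t=1}^{9}(y_t−ȳ)(y_{t+1}−ȳ) = -1357.7019
Denominator Σ(y_t−ȳ)² = 1950.7410
r_1 = -1357.7019 / 1950.7410 = -0.696

-0.696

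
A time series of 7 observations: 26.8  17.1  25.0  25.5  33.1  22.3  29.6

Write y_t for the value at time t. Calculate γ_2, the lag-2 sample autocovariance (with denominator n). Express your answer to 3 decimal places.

3.681

Mean ȳ = (26.8 + 17.1 + 25.0 + 25.5 + 33.1 + 22.3 + 29.6)/7 = 25.6286
Deviations: 1.1714, -8.5286, -0.6286, -0.1286, 7.4714, -3.3286, 3.9714
Σ_{t=1}^{5}(y_t−ȳ)(y_{t+2}−ȳ) = 25.7641
γ_2 = 25.7641 / 7 = 3.681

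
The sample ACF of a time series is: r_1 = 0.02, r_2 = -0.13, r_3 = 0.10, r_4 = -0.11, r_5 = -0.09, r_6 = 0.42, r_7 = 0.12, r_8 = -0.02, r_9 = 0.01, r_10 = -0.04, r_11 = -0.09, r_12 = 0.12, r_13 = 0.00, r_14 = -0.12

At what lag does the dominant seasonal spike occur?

The largest autocorrelation is r_6 = 0.42; the remaining lags stay at or below 0.12.
The dominant spike at lag 6 indicates a seasonal period of 6.

6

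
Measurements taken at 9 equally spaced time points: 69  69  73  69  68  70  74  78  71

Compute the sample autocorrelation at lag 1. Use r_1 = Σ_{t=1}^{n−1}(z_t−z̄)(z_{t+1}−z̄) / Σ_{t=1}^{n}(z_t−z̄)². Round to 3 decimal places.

Mean z̄ = (69 + 69 + 73 + 69 + 68 + 70 + 74 + 78 + 71)/9 = 71.2222
Numerator Σ_{t=1}^{8}(z_t−z̄)(z_{t+1}−z̄) = 22.0617
Denominator Σ(z_t−z̄)² = 83.5556
r_1 = 22.0617 / 83.5556 = 0.264

0.264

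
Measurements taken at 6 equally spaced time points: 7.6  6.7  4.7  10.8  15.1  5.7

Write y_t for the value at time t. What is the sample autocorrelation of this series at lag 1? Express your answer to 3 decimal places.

Mean ȳ = (7.6 + 6.7 + 4.7 + 10.8 + 15.1 + 5.7)/6 = 8.4333
Deviations from mean: -0.8333, -1.7333, -3.7333, 2.3667, 6.6667, -2.7333
Numerator Σ_{t=1}^{5}(y_t−ȳ)(y_{t+1}−ȳ) = -3.3644
Denominator Σ(y_t−ȳ)² = 75.1533
r_1 = -3.3644 / 75.1533 = -0.045

-0.045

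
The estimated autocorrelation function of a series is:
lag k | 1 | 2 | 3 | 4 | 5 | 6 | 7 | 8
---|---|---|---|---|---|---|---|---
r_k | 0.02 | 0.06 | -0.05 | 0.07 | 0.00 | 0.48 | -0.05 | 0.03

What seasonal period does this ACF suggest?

6

The largest autocorrelation is r_6 = 0.48; the remaining lags stay at or below 0.07.
The dominant spike at lag 6 indicates a seasonal period of 6.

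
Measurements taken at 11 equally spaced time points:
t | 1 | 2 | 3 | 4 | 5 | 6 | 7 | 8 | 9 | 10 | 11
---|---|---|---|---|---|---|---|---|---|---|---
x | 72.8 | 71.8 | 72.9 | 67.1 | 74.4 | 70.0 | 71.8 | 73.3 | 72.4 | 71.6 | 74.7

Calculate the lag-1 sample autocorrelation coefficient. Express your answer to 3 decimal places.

-0.487

Mean x̄ = (72.8 + 71.8 + 72.9 + 67.1 + 74.4 + 70.0 + 71.8 + 73.3 + 72.4 + 71.6 + 74.7)/11 = 72.0727
Numerator Σ_{t=1}^{10}(x_t−x̄)(x_{t+1}−x̄) = -21.6989
Denominator Σ(x_t−x̄)² = 44.5418
r_1 = -21.6989 / 44.5418 = -0.487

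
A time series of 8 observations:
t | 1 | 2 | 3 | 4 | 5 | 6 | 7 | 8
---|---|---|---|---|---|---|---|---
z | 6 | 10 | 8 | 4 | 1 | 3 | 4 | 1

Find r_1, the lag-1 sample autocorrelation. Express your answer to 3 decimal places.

0.485

Mean z̄ = (6 + 10 + 8 + 4 + 1 + 3 + 4 + 1)/8 = 4.6250
Numerator Σ_{t=1}^{7}(z_t−z̄)(z_{t+1}−z̄) = 34.8594
Denominator Σ(z_t−z̄)² = 71.8750
r_1 = 34.8594 / 71.8750 = 0.485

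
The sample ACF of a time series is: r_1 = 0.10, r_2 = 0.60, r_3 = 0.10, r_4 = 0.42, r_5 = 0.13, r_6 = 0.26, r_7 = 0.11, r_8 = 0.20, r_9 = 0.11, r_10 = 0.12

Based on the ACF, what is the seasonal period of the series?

The largest autocorrelation is r_2 = 0.60, with weaker echoes at lags 4 (0.42), 6 (0.26) and 8 (0.20); the remaining lags stay at or below 0.13.
The dominant spike at lag 2 indicates a seasonal period of 2.

2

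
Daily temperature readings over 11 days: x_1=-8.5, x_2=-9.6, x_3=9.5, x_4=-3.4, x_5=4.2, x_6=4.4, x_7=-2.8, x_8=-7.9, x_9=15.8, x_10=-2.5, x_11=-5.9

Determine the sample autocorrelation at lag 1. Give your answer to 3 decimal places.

-0.262

Mean x̄ = (-8.5 − 9.6 + 9.5 − 3.4 + 4.2 + 4.4 − 2.8 − 7.9 + 15.8 − 2.5 − 5.9)/11 = -0.6091
Numerator Σ_{t=1}^{10}(x_t−x̄)(x_{t+1}−x̄) = -173.1510
Denominator Σ(x_t−x̄)² = 660.0891
r_1 = -173.1510 / 660.0891 = -0.262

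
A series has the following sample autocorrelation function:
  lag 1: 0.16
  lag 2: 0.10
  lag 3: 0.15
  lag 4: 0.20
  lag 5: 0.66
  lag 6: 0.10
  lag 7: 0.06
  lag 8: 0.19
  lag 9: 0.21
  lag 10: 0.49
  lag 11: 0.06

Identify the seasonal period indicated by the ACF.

5

The largest autocorrelation is r_5 = 0.66, with a weaker echo at lag 10 (0.49); the remaining lags stay at or below 0.21.
The dominant spike at lag 5 indicates a seasonal period of 5.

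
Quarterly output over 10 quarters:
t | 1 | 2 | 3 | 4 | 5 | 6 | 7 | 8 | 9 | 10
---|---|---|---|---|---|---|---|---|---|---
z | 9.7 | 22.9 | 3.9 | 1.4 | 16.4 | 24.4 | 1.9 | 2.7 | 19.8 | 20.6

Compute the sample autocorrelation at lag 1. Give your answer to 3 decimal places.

Mean z̄ = (9.7 + 22.9 + 3.9 + 1.4 + 16.4 + 24.4 + 1.9 + 2.7 + 19.8 + 20.6)/10 = 12.3700
Numerator Σ_{t=1}^{9}(z_t−z̄)(z_{t+1}−z̄) = -55.5249
Denominator Σ(z_t−z̄)² = 797.1210
r_1 = -55.5249 / 797.1210 = -0.070

-0.070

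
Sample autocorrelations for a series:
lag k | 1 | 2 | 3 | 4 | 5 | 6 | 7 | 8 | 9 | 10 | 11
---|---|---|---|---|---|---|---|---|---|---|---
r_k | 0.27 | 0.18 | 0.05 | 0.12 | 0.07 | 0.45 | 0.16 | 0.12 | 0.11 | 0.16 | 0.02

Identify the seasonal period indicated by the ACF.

6

The largest autocorrelation is r_6 = 0.45; the remaining lags stay at or below 0.27. The elevated value at lag 1 (0.27), dropping to 0.18 at lag 2, reflects decaying short-term dependence rather than seasonality.
The dominant spike at lag 6 indicates a seasonal period of 6.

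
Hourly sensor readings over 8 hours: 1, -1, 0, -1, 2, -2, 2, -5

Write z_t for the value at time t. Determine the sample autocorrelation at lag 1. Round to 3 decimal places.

-0.559

Mean z̄ = (1 − 1 + 0 − 1 + 2 − 2 + 2 − 5)/8 = -0.5000
Deviations from mean: 1.5000, -0.5000, 0.5000, -0.5000, 2.5000, -1.5000, 2.5000, -4.5000
Σ(z_t−z̄)(z_{t+1}−z̄) = (-0.7500) + (-0.2500) + (-0.2500) + (-1.2500) + (-3.7500) + (-3.7500) + (-11.2500) = -21.2500
Denominator Σ(z_t−z̄)² = 38.0000
r_1 = -21.2500 / 38.0000 = -0.559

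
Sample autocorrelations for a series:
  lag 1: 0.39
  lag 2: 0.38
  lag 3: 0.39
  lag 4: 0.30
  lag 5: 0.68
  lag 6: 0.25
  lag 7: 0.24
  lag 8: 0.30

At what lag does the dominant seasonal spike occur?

The largest autocorrelation is r_5 = 0.68; the remaining lags stay at or below 0.39. The elevated value at lag 1 (0.39), dropping to 0.38 at lag 2, reflects decaying short-term dependence rather than seasonality.
The dominant spike at lag 5 indicates a seasonal period of 5.

5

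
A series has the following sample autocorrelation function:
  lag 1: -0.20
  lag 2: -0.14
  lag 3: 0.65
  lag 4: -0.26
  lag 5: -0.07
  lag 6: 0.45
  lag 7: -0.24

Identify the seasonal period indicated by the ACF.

The largest autocorrelation is r_3 = 0.65, with a weaker echo at lag 6 (0.45); the remaining lags stay at or below -0.07.
The dominant spike at lag 3 indicates a seasonal period of 3.

3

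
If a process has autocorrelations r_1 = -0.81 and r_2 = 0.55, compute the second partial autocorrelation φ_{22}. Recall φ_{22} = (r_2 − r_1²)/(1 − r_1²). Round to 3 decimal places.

φ_{22} = (r_2 − r_1²) / (1 − r_1²)
r_1² = (-0.81)² = 0.6561
Numerator = 0.55 − 0.6561 = -0.1061; denominator = 1 − 0.6561 = 0.3439
φ_{22} = -0.1061 / 0.3439 = -0.309

-0.309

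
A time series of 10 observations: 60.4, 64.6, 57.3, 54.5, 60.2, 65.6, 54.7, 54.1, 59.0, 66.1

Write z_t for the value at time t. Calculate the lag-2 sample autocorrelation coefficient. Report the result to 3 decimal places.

Mean z̄ = (60.4 + 64.6 + 57.3 + 54.5 + 60.2 + 65.6 + 54.7 + 54.1 + 59.0 + 66.1)/10 = 59.6500
Numerator Σ_{t=1}^{8}(z_t−z̄)(z_{t+2}−z̄) = -127.5150
Denominator Σ(z_t−z̄)² = 190.1450
r_2 = -127.5150 / 190.1450 = -0.671

-0.671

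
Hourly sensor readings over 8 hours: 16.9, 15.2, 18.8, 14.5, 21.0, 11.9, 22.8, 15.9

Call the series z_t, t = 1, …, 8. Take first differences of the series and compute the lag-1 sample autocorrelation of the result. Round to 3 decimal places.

First differences Δz: -1.7, 3.6, -4.3, 6.5, -9.1, 10.9, -6.9
Mean of differences = -0.1429
Numerator Σ(Δz_t−Δz̄)(Δz_{t+1}−Δz̄) = -282.0347
Denominator Σ(Δz_t−Δz̄)² = 325.6771
r_1(Δz) = -282.0347 / 325.6771 = -0.866

-0.866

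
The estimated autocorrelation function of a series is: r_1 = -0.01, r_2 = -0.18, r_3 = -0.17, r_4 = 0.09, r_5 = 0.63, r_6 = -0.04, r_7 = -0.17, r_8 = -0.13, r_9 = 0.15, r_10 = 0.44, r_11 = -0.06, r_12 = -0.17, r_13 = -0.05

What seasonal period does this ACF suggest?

The largest autocorrelation is r_5 = 0.63, with a weaker echo at lag 10 (0.44); the remaining lags stay at or below 0.15.
The dominant spike at lag 5 indicates a seasonal period of 5.

5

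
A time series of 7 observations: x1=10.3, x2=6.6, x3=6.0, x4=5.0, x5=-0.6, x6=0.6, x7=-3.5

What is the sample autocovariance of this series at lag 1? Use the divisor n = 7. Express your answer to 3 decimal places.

8.374

Mean x̄ = (10.3 + 6.6 + 6.0 + 5.0 − 0.6 + 0.6 − 3.5)/7 = 3.4857
Deviations: 6.8143, 3.1143, 2.5143, 1.5143, -4.0857, -2.8857, -6.9857
Σ_{t=1}^{6}(x_t−x̄)(x_{t+1}−x̄) = 58.6212
γ_1 = 58.6212 / 7 = 8.374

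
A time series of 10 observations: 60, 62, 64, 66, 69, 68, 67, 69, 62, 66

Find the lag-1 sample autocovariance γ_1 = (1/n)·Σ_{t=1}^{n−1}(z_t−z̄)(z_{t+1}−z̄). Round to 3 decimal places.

2.981

Mean z̄ = (60 + 62 + 64 + 66 + 69 + 68 + 67 + 69 + 62 + 66)/10 = 65.3000
Σ_{t=1}^{9}(z_t−z̄)(z_{t+1}−z̄) = 29.8100
γ_1 = 29.8100 / 10 = 2.981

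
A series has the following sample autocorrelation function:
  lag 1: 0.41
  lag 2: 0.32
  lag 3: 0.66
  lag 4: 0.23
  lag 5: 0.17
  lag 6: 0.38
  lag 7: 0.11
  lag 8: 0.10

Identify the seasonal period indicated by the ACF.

The largest autocorrelation is r_3 = 0.66; the remaining lags stay at or below 0.41. The elevated value at lag 1 (0.41), dropping to 0.32 at lag 2, reflects decaying short-term dependence rather than seasonality.
The dominant spike at lag 3 indicates a seasonal period of 3.

3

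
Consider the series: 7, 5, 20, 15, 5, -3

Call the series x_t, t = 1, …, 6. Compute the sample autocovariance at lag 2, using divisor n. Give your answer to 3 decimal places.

-24.870

Mean x̄ = (7 + 5 + 20 + 15 + 5 − 3)/6 = 8.1667
Deviations: -1.1667, -3.1667, 11.8333, 6.8333, -3.1667, -11.1667
Σ_{t=1}^{4}(x_t−x̄)(x_{t+2}−x̄) = -149.2222
γ_2 = -149.2222 / 6 = -24.870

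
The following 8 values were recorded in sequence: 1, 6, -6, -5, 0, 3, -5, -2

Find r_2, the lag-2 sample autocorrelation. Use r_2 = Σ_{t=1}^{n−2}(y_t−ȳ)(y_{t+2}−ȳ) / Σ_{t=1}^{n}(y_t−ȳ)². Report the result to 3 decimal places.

-0.523

Mean ȳ = (1 + 6 − 6 − 5 + 0 + 3 − 5 − 2)/8 = -1.0000
Deviations from mean: 2.0000, 7.0000, -5.0000, -4.0000, 1.0000, 4.0000, -4.0000, -1.0000
Σ(y_t−ȳ)(y_{t+2}−ȳ) = (-10.0000) + (-28.0000) + (-5.0000) + (-16.0000) + (-4.0000) + (-4.0000) = -67.0000
Denominator Σ(y_t−ȳ)² = 128.0000
r_2 = -67.0000 / 128.0000 = -0.523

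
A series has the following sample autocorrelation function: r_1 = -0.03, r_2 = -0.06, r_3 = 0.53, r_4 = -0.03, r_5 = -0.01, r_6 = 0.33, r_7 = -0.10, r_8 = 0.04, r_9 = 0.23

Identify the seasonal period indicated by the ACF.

3

The largest autocorrelation is r_3 = 0.53, with weaker echoes at lags 6 (0.33) and 9 (0.23); the remaining lags stay at or below 0.04.
The dominant spike at lag 3 indicates a seasonal period of 3.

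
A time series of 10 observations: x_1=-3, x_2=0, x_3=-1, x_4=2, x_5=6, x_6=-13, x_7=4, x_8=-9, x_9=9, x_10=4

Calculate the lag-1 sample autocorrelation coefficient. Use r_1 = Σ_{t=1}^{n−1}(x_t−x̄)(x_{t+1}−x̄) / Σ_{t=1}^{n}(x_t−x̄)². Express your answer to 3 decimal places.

Mean x̄ = (-3 + 0 − 1 + 2 + 6 − 13 + 4 − 9 + 9 + 4)/10 = -0.1000
Numerator Σ_{t=1}^{9}(x_t−x̄)(x_{t+1}−x̄) = -201.2100
Denominator Σ(x_t−x̄)² = 412.9000
r_1 = -201.2100 / 412.9000 = -0.487

-0.487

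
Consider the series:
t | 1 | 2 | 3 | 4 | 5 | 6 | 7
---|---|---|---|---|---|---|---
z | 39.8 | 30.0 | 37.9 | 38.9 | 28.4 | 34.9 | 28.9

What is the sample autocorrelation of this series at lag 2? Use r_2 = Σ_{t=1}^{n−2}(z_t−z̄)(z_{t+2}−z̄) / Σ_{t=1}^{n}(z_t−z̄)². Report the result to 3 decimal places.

Mean z̄ = (39.8 + 30.0 + 37.9 + 38.9 + 28.4 + 34.9 + 28.9)/7 = 34.1143
Deviations from mean: 5.6857, -4.1143, 3.7857, 4.7857, -5.7143, 0.7857, -5.2143
Σ(z_t−z̄)(z_{t+2}−z̄) = (21.5245) + (-19.6898) + (-21.6327) + (3.7602) + (29.7959) = 13.7582
Denominator Σ(z_t−z̄)² = 146.9486
r_2 = 13.7582 / 146.9486 = 0.094

0.094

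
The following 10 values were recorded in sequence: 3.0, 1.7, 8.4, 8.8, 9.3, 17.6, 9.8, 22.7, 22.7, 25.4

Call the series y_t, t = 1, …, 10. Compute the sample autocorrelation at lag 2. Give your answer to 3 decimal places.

0.362

Mean ȳ = (3.0 + 1.7 + 8.4 + 8.8 + 9.3 + 17.6 + 9.8 + 22.7 + 22.7 + 25.4)/10 = 12.9400
Numerator Σ_{t=1}^{8}(y_t−ȳ)(y_{t+2}−ȳ) = 236.7688
Denominator Σ(y_t−ȳ)² = 653.4840
r_2 = 236.7688 / 653.4840 = 0.362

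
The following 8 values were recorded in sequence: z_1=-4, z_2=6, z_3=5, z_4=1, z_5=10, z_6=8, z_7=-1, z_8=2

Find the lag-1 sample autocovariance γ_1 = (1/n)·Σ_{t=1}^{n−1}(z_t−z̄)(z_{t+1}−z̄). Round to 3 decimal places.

-2.283

Mean z̄ = (-4 + 6 + 5 + 1 + 10 + 8 − 1 + 2)/8 = 3.3750
Σ_{t=1}^{7}(z_t−z̄)(z_{t+1}−z̄) = -18.2656
γ_1 = -18.2656 / 8 = -2.283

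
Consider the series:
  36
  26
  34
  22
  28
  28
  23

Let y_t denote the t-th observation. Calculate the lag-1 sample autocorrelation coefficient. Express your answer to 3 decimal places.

Mean ȳ = (36 + 26 + 34 + 22 + 28 + 28 + 23)/7 = 28.1429
Deviations from mean: 7.8571, -2.1429, 5.8571, -6.1429, -0.1429, -0.1429, -5.1429
Σ(y_t−ȳ)(y_{t+1}−ȳ) = (-16.8367) + (-12.5510) + (-35.9796) + (0.8776) + (0.0204) + (0.7347) = -63.7347
Denominator Σ(y_t−ȳ)² = 164.8571
r_1 = -63.7347 / 164.8571 = -0.387

-0.387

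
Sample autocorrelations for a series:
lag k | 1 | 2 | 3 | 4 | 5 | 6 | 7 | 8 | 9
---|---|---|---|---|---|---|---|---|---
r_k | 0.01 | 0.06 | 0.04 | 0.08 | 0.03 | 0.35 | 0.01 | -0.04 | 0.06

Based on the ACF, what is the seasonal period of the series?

6

The largest autocorrelation is r_6 = 0.35; the remaining lags stay at or below 0.08.
The dominant spike at lag 6 indicates a seasonal period of 6.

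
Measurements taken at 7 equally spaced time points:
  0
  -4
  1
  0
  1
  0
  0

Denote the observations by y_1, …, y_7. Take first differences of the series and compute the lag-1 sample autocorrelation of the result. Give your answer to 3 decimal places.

-0.614

First differences Δy: -4, 5, -1, 1, -1, 0
Mean of differences = 0.0000
Numerator Σ(Δy_t−Δȳ)(Δy_{t+1}−Δȳ) = -27.0000
Denominator Σ(Δy_t−Δȳ)² = 44.0000
r_1(Δy) = -27.0000 / 44.0000 = -0.614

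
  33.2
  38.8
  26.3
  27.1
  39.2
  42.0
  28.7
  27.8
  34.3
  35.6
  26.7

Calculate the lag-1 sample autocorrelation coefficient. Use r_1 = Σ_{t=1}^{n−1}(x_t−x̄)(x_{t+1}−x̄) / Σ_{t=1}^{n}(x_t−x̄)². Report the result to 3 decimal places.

-0.044

Mean x̄ = (33.2 + 38.8 + 26.3 + 27.1 + 39.2 + 42.0 + 28.7 + 27.8 + 34.3 + 35.6 + 26.7)/11 = 32.7000
Numerator Σ_{t=1}^{10}(x_t−x̄)(x_{t+1}−x̄) = -14.3000
Denominator Σ(x_t−x̄)² = 325.5000
r_1 = -14.3000 / 325.5000 = -0.044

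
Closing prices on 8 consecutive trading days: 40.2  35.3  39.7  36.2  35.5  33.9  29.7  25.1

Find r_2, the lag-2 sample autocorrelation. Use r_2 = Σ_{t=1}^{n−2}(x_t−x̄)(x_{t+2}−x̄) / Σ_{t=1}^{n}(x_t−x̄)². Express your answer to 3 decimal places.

Mean x̄ = (40.2 + 35.3 + 39.7 + 36.2 + 35.5 + 33.9 + 29.7 + 25.1)/8 = 34.4500
Σ(x_t−x̄)(x_{t+2}−x̄) = (30.1875) + (1.4875) + (5.5125) + (-0.9625) + (-4.9875) + (5.1425) = 36.3800
Denominator Σ(x_t−x̄)² = 175.8000
r_2 = 36.3800 / 175.8000 = 0.207

0.207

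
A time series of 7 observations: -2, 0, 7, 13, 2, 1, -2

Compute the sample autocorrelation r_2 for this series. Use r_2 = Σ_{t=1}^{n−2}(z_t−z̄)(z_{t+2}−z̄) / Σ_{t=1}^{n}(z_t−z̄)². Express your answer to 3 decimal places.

-0.365

Mean z̄ = (-2 + 0 + 7 + 13 + 2 + 1 − 2)/7 = 2.7143
Deviations from mean: -4.7143, -2.7143, 4.2857, 10.2857, -0.7143, -1.7143, -4.7143
Σ(z_t−z̄)(z_{t+2}−z̄) = (-20.2041) + (-27.9184) + (-3.0612) + (-17.6327) + (3.3673) = -65.4490
Denominator Σ(z_t−z̄)² = 179.4286
r_2 = -65.4490 / 179.4286 = -0.365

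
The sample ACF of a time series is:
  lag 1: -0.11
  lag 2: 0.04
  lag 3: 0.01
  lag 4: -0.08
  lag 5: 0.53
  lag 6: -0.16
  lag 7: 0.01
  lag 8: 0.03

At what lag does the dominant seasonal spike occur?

The largest autocorrelation is r_5 = 0.53; the remaining lags stay at or below 0.04.
The dominant spike at lag 5 indicates a seasonal period of 5.

5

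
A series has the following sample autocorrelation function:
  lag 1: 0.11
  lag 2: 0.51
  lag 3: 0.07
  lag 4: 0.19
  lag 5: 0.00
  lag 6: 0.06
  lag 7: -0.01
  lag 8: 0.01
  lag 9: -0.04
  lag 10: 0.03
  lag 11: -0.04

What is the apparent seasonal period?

The largest autocorrelation is r_2 = 0.51, with a weaker echo at lag 4 (0.19); the remaining lags stay at or below 0.11.
The dominant spike at lag 2 indicates a seasonal period of 2.

2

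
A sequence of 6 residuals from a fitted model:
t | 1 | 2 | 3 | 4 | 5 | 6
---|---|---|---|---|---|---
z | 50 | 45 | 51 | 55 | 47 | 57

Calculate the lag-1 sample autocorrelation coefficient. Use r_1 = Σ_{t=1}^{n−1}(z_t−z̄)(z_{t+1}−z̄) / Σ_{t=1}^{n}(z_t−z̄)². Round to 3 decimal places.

-0.334

Mean z̄ = (50 + 45 + 51 + 55 + 47 + 57)/6 = 50.8333
Deviations from mean: -0.8333, -5.8333, 0.1667, 4.1667, -3.8333, 6.1667
Numerator Σ_{t=1}^{5}(z_t−z̄)(z_{t+1}−z̄) = -35.0278
Denominator Σ(z_t−z̄)² = 104.8333
r_1 = -35.0278 / 104.8333 = -0.334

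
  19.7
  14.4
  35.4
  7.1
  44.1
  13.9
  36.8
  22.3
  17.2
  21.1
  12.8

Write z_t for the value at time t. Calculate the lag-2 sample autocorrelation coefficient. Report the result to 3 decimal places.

Mean z̄ = (19.7 + 14.4 + 35.4 + 7.1 + 44.1 + 13.9 + 36.8 + 22.3 + 17.2 + 21.1 + 12.8)/11 = 22.2545
Numerator Σ_{t=1}^{9}(z_t−z̄)(z_{t+2}−z̄) = 790.8168
Denominator Σ(z_t−z̄)² = 1345.5473
r_2 = 790.8168 / 1345.5473 = 0.588

0.588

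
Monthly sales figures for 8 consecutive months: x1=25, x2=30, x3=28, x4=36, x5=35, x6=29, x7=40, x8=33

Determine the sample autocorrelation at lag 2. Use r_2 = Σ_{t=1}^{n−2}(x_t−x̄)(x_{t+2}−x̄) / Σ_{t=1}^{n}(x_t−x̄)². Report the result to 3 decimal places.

0.101

Mean x̄ = (25 + 30 + 28 + 36 + 35 + 29 + 40 + 33)/8 = 32.0000
Deviations from mean: -7.0000, -2.0000, -4.0000, 4.0000, 3.0000, -3.0000, 8.0000, 1.0000
Σ(x_t−x̄)(x_{t+2}−x̄) = (28.0000) + (-8.0000) + (-12.0000) + (-12.0000) + (24.0000) + (-3.0000) = 17.0000
Denominator Σ(x_t−x̄)² = 168.0000
r_2 = 17.0000 / 168.0000 = 0.101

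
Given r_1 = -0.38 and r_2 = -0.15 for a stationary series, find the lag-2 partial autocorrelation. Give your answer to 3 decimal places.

-0.344

φ_{22} = (r_2 − r_1²) / (1 − r_1²)
r_1² = (-0.38)² = 0.1444
Numerator = -0.15 − 0.1444 = -0.2944; denominator = 1 − 0.1444 = 0.8556
φ_{22} = -0.2944 / 0.8556 = -0.344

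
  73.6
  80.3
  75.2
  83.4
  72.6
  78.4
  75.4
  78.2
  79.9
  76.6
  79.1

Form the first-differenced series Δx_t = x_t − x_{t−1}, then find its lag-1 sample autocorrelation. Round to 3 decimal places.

-0.808

First differences Δx: 6.7, -5.1, 8.2, -10.8, 5.8, -3.0, 2.8, 1.7, -3.3, 2.5
Mean of differences = 0.5500
Numerator Σ(Δx_t−Δx̄)(Δx_{t+1}−Δx̄) = -260.3575
Denominator Σ(Δx_t−Δx̄)² = 322.2650
r_1(Δx) = -260.3575 / 322.2650 = -0.808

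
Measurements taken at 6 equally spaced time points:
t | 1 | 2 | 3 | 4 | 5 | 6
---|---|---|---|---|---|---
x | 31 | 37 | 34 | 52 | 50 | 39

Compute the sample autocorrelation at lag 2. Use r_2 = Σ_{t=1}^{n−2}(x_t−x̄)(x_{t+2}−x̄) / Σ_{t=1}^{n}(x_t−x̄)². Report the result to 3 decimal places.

-0.156

Mean x̄ = (31 + 37 + 34 + 52 + 50 + 39)/6 = 40.5000
Deviations from mean: -9.5000, -3.5000, -6.5000, 11.5000, 9.5000, -1.5000
Σ(x_t−x̄)(x_{t+2}−x̄) = (61.7500) + (-40.2500) + (-61.7500) + (-17.2500) = -57.5000
Denominator Σ(x_t−x̄)² = 369.5000
r_2 = -57.5000 / 369.5000 = -0.156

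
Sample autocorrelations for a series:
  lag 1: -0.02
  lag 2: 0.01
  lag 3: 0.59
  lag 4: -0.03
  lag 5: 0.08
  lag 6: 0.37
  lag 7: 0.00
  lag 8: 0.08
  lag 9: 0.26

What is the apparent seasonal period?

The largest autocorrelation is r_3 = 0.59, with weaker echoes at lags 6 (0.37) and 9 (0.26); the remaining lags stay at or below 0.08.
The dominant spike at lag 3 indicates a seasonal period of 3.

3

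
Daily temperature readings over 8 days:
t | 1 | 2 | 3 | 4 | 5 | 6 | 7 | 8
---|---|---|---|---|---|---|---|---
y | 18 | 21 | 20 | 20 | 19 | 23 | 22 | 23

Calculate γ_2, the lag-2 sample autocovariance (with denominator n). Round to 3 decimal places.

0.547

Mean ȳ = (18 + 21 + 20 + 20 + 19 + 23 + 22 + 23)/8 = 20.7500
Deviations: -2.7500, 0.2500, -0.7500, -0.7500, -1.7500, 2.2500, 1.2500, 2.2500
Σ_{t=1}^{6}(y_t−ȳ)(y_{t+2}−ȳ) = 4.3750
γ_2 = 4.3750 / 8 = 0.547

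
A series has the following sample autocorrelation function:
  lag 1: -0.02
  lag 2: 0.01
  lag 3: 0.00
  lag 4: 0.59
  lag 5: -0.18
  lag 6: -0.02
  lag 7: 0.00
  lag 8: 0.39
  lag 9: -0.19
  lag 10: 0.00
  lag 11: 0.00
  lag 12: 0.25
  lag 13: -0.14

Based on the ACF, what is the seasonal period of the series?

The largest autocorrelation is r_4 = 0.59, with weaker echoes at lags 8 (0.39) and 12 (0.25); the remaining lags stay at or below 0.01.
The dominant spike at lag 4 indicates a seasonal period of 4.

4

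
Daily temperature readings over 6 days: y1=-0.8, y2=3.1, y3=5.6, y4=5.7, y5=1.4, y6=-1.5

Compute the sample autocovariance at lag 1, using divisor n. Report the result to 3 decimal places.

Mean ȳ = (-0.8 + 3.1 + 5.6 + 5.7 + 1.4 − 1.5)/6 = 2.2500
Σ_{t=1}^{5}(y_t−ȳ)(y_{t+1}−ȳ) = 12.0675
γ_1 = 12.0675 / 6 = 2.011

2.011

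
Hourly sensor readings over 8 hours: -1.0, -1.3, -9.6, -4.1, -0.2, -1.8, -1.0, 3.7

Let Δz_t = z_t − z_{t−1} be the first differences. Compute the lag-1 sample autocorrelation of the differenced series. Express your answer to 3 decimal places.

-0.191

First differences Δz: -0.3, -8.3, 5.5, 3.9, -1.6, 0.8, 4.7
Mean of differences = 0.6714
Numerator Σ(Δz_t−Δz̄)(Δz_{t+1}−Δz̄) = -26.1222
Denominator Σ(Δz_t−Δz̄)² = 136.5743
r_1(Δz) = -26.1222 / 136.5743 = -0.191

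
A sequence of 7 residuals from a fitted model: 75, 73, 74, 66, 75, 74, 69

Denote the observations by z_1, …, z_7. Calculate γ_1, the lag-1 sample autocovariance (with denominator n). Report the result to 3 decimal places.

Mean z̄ = (75 + 73 + 74 + 66 + 75 + 74 + 69)/7 = 72.2857
Deviations: 2.7143, 0.7143, 1.7143, -6.2857, 2.7143, 1.7143, -3.2857
Σ_{t=1}^{6}(z_t−z̄)(z_{t+1}−z̄) = -25.6531
γ_1 = -25.6531 / 7 = -3.665

-3.665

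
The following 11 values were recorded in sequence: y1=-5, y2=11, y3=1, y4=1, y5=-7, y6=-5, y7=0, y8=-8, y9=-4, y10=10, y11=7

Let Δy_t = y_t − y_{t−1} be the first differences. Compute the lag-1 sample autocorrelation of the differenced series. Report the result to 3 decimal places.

-0.312

First differences Δy: 16, -10, 0, -8, 2, 5, -8, 4, 14, -3
Mean of differences = 1.2000
Numerator Σ(Δy_t−Δȳ)(Δy_{t+1}−Δȳ) = -224.2400
Denominator Σ(Δy_t−Δȳ)² = 719.6000
r_1(Δy) = -224.2400 / 719.6000 = -0.312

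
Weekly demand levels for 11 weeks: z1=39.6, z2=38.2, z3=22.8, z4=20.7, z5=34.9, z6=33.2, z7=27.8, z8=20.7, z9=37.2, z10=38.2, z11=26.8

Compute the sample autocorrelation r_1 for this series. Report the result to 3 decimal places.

0.058

Mean z̄ = (39.6 + 38.2 + 22.8 + 20.7 + 34.9 + 33.2 + 27.8 + 20.7 + 37.2 + 38.2 + 26.8)/11 = 30.9182
Numerator Σ_{t=1}^{10}(z_t−z̄)(z_{t+1}−z̄) = 31.7697
Denominator Σ(z_t−z̄)² = 543.3564
r_1 = 31.7697 / 543.3564 = 0.058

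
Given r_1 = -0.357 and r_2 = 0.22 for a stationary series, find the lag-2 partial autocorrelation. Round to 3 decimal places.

0.106

φ_{22} = (r_2 − r_1²) / (1 − r_1²)
r_1² = (-0.357)² = 0.127449
Numerator = 0.22 − 0.1274 = 0.0926; denominator = 1 − 0.1274 = 0.8726
φ_{22} = 0.0926 / 0.8726 = 0.106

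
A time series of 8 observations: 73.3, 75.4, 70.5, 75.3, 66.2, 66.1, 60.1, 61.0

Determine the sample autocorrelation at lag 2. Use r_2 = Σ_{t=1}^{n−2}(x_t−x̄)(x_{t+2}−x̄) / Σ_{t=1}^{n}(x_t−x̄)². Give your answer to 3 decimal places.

0.282

Mean x̄ = (73.3 + 75.4 + 70.5 + 75.3 + 66.2 + 66.1 + 60.1 + 61.0)/8 = 68.4875
Deviations from mean: 4.8125, 6.9125, 2.0125, 6.8125, -2.2875, -2.3875, -8.3875, -7.4875
Numerator Σ_{t=1}^{6}(x_t−x̄)(x_{t+2}−x̄) = 72.9709
Denominator Σ(x_t−x̄)² = 258.7488
r_2 = 72.9709 / 258.7488 = 0.282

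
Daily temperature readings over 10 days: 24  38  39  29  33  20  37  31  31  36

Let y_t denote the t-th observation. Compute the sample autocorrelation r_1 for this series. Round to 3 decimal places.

-0.317

Mean ȳ = (24 + 38 + 39 + 29 + 33 + 20 + 37 + 31 + 31 + 36)/10 = 31.8000
Numerator Σ_{t=1}^{9}(y_t−ȳ)(y_{t+1}−ȳ) = -109.6400
Denominator Σ(y_t−ȳ)² = 345.6000
r_1 = -109.6400 / 345.6000 = -0.317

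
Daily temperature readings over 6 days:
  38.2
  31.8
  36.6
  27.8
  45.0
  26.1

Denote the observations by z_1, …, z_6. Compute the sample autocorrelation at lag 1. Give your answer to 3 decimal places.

Mean z̄ = (38.2 + 31.8 + 36.6 + 27.8 + 45.0 + 26.1)/6 = 34.2500
Deviations from mean: 3.9500, -2.4500, 2.3500, -6.4500, 10.7500, -8.1500
Numerator Σ_{t=1}^{5}(z_t−z̄)(z_{t+1}−z̄) = -187.5425
Denominator Σ(z_t−z̄)² = 250.7150
r_1 = -187.5425 / 250.7150 = -0.748

-0.748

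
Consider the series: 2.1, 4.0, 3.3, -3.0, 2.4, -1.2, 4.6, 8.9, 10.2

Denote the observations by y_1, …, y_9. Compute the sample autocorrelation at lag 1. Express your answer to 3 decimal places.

0.347

Mean ȳ = (2.1 + 4.0 + 3.3 − 3.0 + 2.4 − 1.2 + 4.6 + 8.9 + 10.2)/9 = 3.4778
Numerator Σ_{t=1}^{8}(y_t−ȳ)(y_{t+1}−ȳ) = 49.6473
Denominator Σ(y_t−ȳ)² = 143.0556
r_1 = 49.6473 / 143.0556 = 0.347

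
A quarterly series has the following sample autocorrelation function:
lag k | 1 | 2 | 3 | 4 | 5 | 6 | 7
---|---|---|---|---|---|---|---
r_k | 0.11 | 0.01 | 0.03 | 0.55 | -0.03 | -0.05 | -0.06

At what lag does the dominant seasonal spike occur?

The largest autocorrelation is r_4 = 0.55; the remaining lags stay at or below 0.11.
The dominant spike at lag 4 indicates a seasonal period of 4.

4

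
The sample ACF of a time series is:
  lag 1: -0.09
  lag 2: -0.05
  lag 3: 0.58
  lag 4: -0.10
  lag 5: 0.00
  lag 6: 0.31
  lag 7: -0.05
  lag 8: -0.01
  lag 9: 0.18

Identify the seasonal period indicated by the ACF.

3

The largest autocorrelation is r_3 = 0.58, with weaker echoes at lags 6 (0.31) and 9 (0.18); the remaining lags stay at or below 0.00.
The dominant spike at lag 3 indicates a seasonal period of 3.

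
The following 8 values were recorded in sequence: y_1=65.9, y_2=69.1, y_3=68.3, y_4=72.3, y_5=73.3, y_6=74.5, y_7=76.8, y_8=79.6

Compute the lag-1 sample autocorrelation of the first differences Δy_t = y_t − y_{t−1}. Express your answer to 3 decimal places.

-0.656

First differences Δy: 3.2, -0.8, 4.0, 1.0, 1.2, 2.3, 2.8
Mean of differences = 1.9571
Numerator Σ(Δy_t−Δȳ)(Δy_{t+1}−Δȳ) = -10.2604
Denominator Σ(Δy_t−Δȳ)² = 15.6371
r_1(Δy) = -10.2604 / 15.6371 = -0.656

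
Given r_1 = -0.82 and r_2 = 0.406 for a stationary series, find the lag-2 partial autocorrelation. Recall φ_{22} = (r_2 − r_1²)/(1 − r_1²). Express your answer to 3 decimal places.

φ_{22} = (r_2 − r_1²) / (1 − r_1²)
r_1² = (-0.82)² = 0.6724
Numerator = 0.406 − 0.6724 = -0.2664; denominator = 1 − 0.6724 = 0.3276
φ_{22} = -0.2664 / 0.3276 = -0.813

-0.813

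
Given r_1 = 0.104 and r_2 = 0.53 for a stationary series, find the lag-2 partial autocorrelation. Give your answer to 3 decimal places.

φ_{22} = (r_2 − r_1²) / (1 − r_1²)
r_1² = (0.104)² = 0.010816
Numerator = 0.53 − 0.0108 = 0.5192; denominator = 1 − 0.0108 = 0.9892
φ_{22} = 0.5192 / 0.9892 = 0.525

0.525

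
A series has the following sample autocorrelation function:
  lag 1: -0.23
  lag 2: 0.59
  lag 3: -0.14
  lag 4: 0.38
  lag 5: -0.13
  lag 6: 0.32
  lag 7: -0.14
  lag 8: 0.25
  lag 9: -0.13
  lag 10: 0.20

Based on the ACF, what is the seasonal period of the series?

The largest autocorrelation is r_2 = 0.59, with weaker echoes at lags 4 (0.38), 6 (0.32), 8 (0.25) and 10 (0.20); the remaining lags stay at or below -0.13.
The dominant spike at lag 2 indicates a seasonal period of 2.

2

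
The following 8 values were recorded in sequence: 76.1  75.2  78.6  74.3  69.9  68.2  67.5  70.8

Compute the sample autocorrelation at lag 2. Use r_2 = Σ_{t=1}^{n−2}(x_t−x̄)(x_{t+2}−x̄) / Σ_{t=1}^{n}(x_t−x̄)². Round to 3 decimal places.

Mean x̄ = (76.1 + 75.2 + 78.6 + 74.3 + 69.9 + 68.2 + 67.5 + 70.8)/8 = 72.5750
Deviations from mean: 3.5250, 2.6250, 6.0250, 1.7250, -2.6750, -4.3750, -5.0750, -1.7750
Σ(x_t−x̄)(x_{t+2}−x̄) = (21.2381) + (4.5281) + (-16.1169) + (-7.5469) + (13.5756) + (7.7656) = 23.4438
Denominator Σ(x_t−x̄)² = 113.7950
r_2 = 23.4438 / 113.7950 = 0.206

0.206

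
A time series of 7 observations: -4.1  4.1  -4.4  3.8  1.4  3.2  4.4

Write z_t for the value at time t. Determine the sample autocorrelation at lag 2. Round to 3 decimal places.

Mean z̄ = (-4.1 + 4.1 − 4.4 + 3.8 + 1.4 + 3.2 + 4.4)/7 = 1.2000
Deviations from mean: -5.3000, 2.9000, -5.6000, 2.6000, 0.2000, 2.0000, 3.2000
Σ(z_t−z̄)(z_{t+2}−z̄) = (29.6800) + (7.5400) + (-1.1200) + (5.2000) + (0.6400) = 41.9400
Denominator Σ(z_t−z̄)² = 88.9000
r_2 = 41.9400 / 88.9000 = 0.472

0.472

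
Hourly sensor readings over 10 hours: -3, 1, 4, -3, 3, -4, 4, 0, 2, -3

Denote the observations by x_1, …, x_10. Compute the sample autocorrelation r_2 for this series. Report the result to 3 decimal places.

Mean x̄ = (-3 + 1 + 4 − 3 + 3 − 4 + 4 + 0 + 2 − 3)/10 = 0.1000
Numerator Σ_{t=1}^{8}(x_t−x̄)(x_{t+2}−x̄) = 28.5800
Denominator Σ(x_t−x̄)² = 88.9000
r_2 = 28.5800 / 88.9000 = 0.321

0.321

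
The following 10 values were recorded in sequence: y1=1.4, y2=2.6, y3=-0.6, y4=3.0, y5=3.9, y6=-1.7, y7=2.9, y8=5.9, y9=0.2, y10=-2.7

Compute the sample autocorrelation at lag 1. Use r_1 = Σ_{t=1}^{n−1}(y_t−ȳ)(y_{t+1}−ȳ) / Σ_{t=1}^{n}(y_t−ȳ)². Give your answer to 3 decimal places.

Mean ȳ = (1.4 + 2.6 − 0.6 + 3.0 + 3.9 − 1.7 + 2.9 + 5.9 + 0.2 − 2.7)/10 = 1.4900
Numerator Σ_{t=1}^{9}(y_t−ȳ)(y_{t+1}−ȳ) = -8.1881
Denominator Σ(y_t−ȳ)² = 64.5290
r_1 = -8.1881 / 64.5290 = -0.127

-0.127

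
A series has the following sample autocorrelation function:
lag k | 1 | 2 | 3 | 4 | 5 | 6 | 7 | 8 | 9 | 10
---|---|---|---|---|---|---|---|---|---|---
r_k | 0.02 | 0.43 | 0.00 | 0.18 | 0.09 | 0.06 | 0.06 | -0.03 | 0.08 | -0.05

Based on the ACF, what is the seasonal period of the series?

The largest autocorrelation is r_2 = 0.43, with a weaker echo at lag 4 (0.18); the remaining lags stay at or below 0.09.
The dominant spike at lag 2 indicates a seasonal period of 2.

2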